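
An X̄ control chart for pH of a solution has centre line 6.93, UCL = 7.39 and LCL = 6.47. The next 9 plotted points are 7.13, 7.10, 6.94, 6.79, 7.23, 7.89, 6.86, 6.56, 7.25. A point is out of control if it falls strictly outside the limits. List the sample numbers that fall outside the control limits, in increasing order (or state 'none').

Compare each point to [6.47, 7.39]: sample 6 = 7.89 > UCL.

6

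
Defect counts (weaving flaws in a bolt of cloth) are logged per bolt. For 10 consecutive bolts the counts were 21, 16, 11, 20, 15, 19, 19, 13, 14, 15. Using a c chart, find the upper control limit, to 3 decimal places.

c̄ = (21 + 16 + 11 + 20 + 15 + 19 + 19 + 13 + 14 + 15) / 10 = 163 / 10 = 16.3000
UCL = c̄ + 3√c̄ = 16.3000 + 3 × √16.3000 = 16.3000 + 3 × 4.0373 = 28.4120

28.412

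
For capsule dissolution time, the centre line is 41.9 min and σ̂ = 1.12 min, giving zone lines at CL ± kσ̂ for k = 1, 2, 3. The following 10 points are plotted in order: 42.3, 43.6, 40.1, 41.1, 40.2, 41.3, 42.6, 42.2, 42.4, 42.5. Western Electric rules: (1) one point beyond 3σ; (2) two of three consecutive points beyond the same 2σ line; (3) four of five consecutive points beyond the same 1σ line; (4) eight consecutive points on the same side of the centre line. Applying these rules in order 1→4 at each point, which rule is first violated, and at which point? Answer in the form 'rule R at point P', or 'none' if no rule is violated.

Zone of each point (C = within 1σ̂, B = 1σ̂–2σ̂, A = 2σ̂–3σ̂, * = beyond 3σ̂; sign = side of CL): 1:+C, 2:+B, 3:-B, 4:-C, 5:-B, 6:-C, 7:+C, 8:+C, 9:+C, 10:+C
No rule fires across all 10 points.

none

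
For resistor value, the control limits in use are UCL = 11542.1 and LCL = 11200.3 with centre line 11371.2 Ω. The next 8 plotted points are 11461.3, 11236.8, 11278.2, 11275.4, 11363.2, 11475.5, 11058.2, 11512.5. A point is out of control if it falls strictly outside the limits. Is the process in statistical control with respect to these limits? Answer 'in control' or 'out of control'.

out of control

Compare each point to [11200.3, 11542.1]: sample 7 = 11058.2 < LCL.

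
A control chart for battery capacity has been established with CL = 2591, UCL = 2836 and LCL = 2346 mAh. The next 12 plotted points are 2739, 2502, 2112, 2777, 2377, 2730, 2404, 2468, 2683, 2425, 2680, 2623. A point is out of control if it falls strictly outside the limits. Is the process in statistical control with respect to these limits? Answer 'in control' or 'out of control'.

out of control

Compare each point to [2346, 2836]: sample 3 = 2112 < LCL.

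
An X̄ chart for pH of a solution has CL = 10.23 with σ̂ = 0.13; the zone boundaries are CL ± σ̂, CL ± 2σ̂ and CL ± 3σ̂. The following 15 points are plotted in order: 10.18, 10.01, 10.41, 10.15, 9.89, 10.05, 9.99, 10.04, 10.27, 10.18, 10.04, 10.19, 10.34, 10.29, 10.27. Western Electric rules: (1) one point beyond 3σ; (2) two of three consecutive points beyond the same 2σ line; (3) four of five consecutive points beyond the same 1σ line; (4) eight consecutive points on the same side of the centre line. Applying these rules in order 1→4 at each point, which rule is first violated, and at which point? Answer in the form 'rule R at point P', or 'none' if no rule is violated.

Zone of each point (C = within 1σ̂, B = 1σ̂–2σ̂, A = 2σ̂–3σ̂, * = beyond 3σ̂; sign = side of CL): 1:-C, 2:-B, 3:+B, 4:-C, 5:-A, 6:-B, 7:-B, 8:-B, 9:+C, 10:-C, 11:-B, 12:-C, 13:+C, 14:+C, 15:+C
Rule 3 (four of five consecutive points beyond the same 1σ limit) is satisfied at point 8.

rule 3 at point 8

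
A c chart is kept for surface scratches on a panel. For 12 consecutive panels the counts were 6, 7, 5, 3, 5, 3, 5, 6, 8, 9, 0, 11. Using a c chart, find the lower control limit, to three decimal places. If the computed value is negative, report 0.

c̄ = (6 + 7 + 5 + 3 + 5 + 3 + 5 + 6 + 8 + 9 + 0 + 11) / 12 = 68 / 12 = 5.6667
LCL = c̄ − 3√c̄ = 5.6667 − 3 × 2.3805 = -1.4748 → 0 (cannot be negative)

0.000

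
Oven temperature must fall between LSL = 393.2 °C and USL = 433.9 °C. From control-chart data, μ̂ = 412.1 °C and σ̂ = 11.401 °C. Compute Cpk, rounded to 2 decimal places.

0.55

Cpu = (USL − μ̂) / (3σ̂) = (433.9 − 412.1) / (3 × 11.401) = 0.6374; Cpl = (μ̂ − LSL) / (3σ̂) = (412.1 − 393.2) / (3 × 11.401) = 0.5526; Cpk = min(Cpu, Cpl) = 0.5526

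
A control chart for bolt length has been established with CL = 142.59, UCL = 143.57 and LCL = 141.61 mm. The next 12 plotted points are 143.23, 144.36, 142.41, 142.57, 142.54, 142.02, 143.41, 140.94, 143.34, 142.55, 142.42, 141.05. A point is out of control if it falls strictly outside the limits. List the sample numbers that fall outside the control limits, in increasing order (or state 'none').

2, 8, 12

Compare each point to [141.61, 143.57]: sample 2 = 144.36 > UCL; sample 8 = 140.94 < LCL; sample 12 = 141.05 < LCL.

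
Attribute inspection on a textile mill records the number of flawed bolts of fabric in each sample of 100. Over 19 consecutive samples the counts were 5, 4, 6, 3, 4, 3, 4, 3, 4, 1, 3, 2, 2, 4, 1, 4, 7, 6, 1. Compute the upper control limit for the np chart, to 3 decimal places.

p̄ = Σdᵢ / (k·n) = 67 / (19 × 100) = 0.03526
UCL = np̄ + 3·√(np̄(1−p̄)) = 3.5263 + 3 × √(3.5263×0.96474) = 3.5263 + 3 × 1.8444 = 9.0596

9.060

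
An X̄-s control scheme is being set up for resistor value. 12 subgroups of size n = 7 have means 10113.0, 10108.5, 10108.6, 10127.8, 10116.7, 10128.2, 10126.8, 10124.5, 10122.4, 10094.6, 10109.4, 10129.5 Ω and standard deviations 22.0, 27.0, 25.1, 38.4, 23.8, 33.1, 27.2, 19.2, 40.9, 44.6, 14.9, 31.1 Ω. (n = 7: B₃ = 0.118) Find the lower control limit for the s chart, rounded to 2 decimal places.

3.42

s̄ = (22.0 + 27.0 + 25.1 + 38.4 + 23.8 + 33.1 + 27.2 + 19.2 + 40.9 + 44.6 + 14.9 + 31.1) / 12 = 28.9417
LCL_s = B₃·s̄ = 0.118 × 28.9417 = 3.4151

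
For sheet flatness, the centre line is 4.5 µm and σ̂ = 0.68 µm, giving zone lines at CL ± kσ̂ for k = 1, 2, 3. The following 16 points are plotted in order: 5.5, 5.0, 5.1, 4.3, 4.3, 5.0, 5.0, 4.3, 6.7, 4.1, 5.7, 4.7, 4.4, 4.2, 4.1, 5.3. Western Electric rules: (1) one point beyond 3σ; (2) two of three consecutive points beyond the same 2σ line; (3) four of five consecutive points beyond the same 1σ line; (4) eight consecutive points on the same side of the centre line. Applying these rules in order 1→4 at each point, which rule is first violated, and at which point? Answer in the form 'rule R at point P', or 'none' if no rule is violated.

rule 1 at point 9

Zone of each point (C = within 1σ̂, B = 1σ̂–2σ̂, A = 2σ̂–3σ̂, * = beyond 3σ̂; sign = side of CL): 1:+B, 2:+C, 3:+C, 4:-C, 5:-C, 6:+C, 7:+C, 8:-C, 9:+*, 10:-C, 11:+B, 12:+C, 13:-C, 14:-C, 15:-C, 16:+B
Rule 1 (one point beyond the 3σ limits) is satisfied at point 9.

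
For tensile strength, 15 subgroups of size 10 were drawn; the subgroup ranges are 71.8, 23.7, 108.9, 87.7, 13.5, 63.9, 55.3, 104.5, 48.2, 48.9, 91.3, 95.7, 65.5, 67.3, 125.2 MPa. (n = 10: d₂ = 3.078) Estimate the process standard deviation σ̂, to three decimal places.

23.206

R̄ = (71.8 + 23.7 + 108.9 + 87.7 + 13.5 + 63.9 + 55.3 + 104.5 + 48.2 + 48.9 + 91.3 + 95.7 + 65.5 + 67.3 + 125.2) / 15 = 71.4267
σ̂ = R̄ / d₂ = 71.4267 / 3.078 = 23.2055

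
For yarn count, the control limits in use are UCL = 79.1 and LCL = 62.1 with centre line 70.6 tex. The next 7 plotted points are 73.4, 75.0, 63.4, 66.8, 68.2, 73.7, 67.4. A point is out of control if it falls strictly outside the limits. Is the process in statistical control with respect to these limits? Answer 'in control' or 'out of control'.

All 7 points lie within [62.1, 79.1].

in control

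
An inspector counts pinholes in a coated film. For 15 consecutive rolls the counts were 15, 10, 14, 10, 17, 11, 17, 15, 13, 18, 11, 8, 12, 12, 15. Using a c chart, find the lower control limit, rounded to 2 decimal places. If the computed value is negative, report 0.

2.30

c̄ = (15 + 10 + 14 + 10 + 17 + 11 + 17 + 15 + 13 + 18 + 11 + 8 + 12 + 12 + 15) / 15 = 198 / 15 = 13.2000
LCL = c̄ − 3√c̄ = 13.2000 − 3 × 3.6332 = 2.3005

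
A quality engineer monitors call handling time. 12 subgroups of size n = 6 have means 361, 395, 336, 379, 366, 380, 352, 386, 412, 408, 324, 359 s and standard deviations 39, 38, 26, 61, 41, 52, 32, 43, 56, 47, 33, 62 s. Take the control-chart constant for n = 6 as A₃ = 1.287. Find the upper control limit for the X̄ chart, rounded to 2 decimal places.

X̄̄ = (361 + 395 + 336 + 379 + 366 + 380 + 352 + 386 + 412 + 408 + 324 + 359) / 12 = 371.5000
s̄ = (39 + 38 + 26 + 61 + 41 + 52 + 32 + 43 + 56 + 47 + 33 + 62) / 12 = 44.1667
UCL = X̄̄ + A₃·s̄ = 371.5000 + 1.287 × 44.1667 = 428.3425

428.34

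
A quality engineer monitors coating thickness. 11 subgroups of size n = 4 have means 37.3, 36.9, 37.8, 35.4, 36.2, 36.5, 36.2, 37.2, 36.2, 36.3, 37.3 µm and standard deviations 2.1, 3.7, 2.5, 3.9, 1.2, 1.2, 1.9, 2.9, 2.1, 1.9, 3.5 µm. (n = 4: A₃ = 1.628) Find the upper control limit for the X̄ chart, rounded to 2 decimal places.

40.64

X̄̄ = (37.3 + 36.9 + 37.8 + 35.4 + 36.2 + 36.5 + 36.2 + 37.2 + 36.2 + 36.3 + 37.3) / 11 = 36.6636
s̄ = (2.1 + 3.7 + 2.5 + 3.9 + 1.2 + 1.2 + 1.9 + 2.9 + 2.1 + 1.9 + 3.5) / 11 = 2.4455
UCL = X̄̄ + A₃·s̄ = 36.6636 + 1.628 × 2.4455 = 40.6448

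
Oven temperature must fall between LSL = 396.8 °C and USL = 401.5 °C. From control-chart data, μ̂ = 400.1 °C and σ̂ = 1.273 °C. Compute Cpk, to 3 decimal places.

0.367

Cpu = (USL − μ̂) / (3σ̂) = (401.5 − 400.1) / (3 × 1.273) = 0.3666; Cpl = (μ̂ − LSL) / (3σ̂) = (400.1 − 396.8) / (3 × 1.273) = 0.8641; Cpk = min(Cpu, Cpl) = 0.3666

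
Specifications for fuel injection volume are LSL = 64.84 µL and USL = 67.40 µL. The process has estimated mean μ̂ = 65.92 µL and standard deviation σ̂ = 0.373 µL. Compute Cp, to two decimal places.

Cp = (USL − LSL) / (6σ̂) = (67.40 − 64.84) / (6 × 0.373) = 2.5600 / 2.2380 = 1.1439

1.14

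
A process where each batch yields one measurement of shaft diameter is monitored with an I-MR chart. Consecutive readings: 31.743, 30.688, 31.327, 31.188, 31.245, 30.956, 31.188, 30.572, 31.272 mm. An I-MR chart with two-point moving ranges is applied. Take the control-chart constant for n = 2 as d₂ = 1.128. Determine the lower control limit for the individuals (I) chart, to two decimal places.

29.89

X̄ = (31.743 + 30.688 + 31.327 + 31.188 + 31.245 + 30.956 + 31.188 + 30.572 + 31.272) / 9 = 31.1310
Moving ranges: 1.055, 0.639, 0.139, 0.057, 0.289, 0.232, 0.616, 0.700; M̄R̄ = 3.7270 / 8 = 0.4659
LCL = X̄ − 3·M̄R̄/d₂ = 31.1310 − 3 × 0.4659 / 1.128 = 29.8920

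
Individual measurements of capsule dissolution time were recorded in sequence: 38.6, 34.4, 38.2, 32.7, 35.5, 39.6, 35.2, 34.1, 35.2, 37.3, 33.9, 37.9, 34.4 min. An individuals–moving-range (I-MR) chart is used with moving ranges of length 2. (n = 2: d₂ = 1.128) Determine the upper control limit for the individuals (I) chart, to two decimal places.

X̄ = (38.6 + 34.4 + 38.2 + 32.7 + 35.5 + 39.6 + 35.2 + 34.1 + 35.2 + 37.3 + 33.9 + 37.9 + 34.4) / 13 = 35.9231
Moving ranges: 4.2, 3.8, 5.5, 2.8, 4.1, 4.4, 1.1, 1.1, 2.1, 3.4, 4.0, 3.5; M̄R̄ = 40.0000 / 12 = 3.3333
UCL = X̄ + 3·M̄R̄/d₂ = 35.9231 + 3 × 3.3333 / 1.128 = 44.7883

44.79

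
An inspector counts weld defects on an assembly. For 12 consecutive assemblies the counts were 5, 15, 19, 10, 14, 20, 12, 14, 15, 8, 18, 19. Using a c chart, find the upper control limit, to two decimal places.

c̄ = (5 + 15 + 19 + 10 + 14 + 20 + 12 + 14 + 15 + 8 + 18 + 19) / 12 = 169 / 12 = 14.0833
UCL = c̄ + 3√c̄ = 14.0833 + 3 × √14.0833 = 14.0833 + 3 × 3.7528 = 25.3417

25.34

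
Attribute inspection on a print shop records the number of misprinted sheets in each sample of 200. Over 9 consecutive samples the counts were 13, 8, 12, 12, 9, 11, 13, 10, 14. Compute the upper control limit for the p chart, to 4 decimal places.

0.1057

p̄ = Σdᵢ / (k·n) = 102 / (9 × 200) = 0.05667
UCL = p̄ + 3·√(p̄(1−p̄)/n) = 0.05667 + 3 × √(0.05667×0.94333/200) = 0.05667 + 3 × 0.01635 = 0.10571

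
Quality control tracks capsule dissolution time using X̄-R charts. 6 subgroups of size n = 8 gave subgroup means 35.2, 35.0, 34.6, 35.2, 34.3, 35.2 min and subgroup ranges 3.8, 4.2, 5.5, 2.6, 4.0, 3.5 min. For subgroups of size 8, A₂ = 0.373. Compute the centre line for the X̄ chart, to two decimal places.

34.92

X̄̄ = (35.2 + 35.0 + 34.6 + 35.2 + 34.3 + 35.2) / 6 = 209.5000 / 6 = 34.9167
CL = X̄̄ = 34.9167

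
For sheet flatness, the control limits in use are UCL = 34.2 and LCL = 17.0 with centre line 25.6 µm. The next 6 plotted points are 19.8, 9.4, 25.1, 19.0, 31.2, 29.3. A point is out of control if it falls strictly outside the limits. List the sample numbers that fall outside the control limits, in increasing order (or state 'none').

2

Compare each point to [17.0, 34.2]: sample 2 = 9.4 < LCL.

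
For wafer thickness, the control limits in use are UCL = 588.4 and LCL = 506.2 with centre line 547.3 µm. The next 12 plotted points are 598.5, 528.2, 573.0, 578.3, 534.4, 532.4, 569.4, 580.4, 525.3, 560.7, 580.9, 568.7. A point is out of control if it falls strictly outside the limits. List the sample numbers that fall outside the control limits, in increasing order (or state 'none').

1

Compare each point to [506.2, 588.4]: sample 1 = 598.5 > UCL.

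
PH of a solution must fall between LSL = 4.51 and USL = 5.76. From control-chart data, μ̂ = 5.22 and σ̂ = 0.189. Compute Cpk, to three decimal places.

0.952

Cpu = (USL − μ̂) / (3σ̂) = (5.76 − 5.22) / (3 × 0.189) = 0.9524; Cpl = (μ̂ − LSL) / (3σ̂) = (5.22 − 4.51) / (3 × 0.189) = 1.2522; Cpk = min(Cpu, Cpl) = 0.9524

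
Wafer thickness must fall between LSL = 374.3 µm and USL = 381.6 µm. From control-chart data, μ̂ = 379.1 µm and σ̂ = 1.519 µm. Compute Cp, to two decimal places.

Cp = (USL − LSL) / (6σ̂) = (381.6 − 374.3) / (6 × 1.519) = 7.3000 / 9.1140 = 0.8010

0.80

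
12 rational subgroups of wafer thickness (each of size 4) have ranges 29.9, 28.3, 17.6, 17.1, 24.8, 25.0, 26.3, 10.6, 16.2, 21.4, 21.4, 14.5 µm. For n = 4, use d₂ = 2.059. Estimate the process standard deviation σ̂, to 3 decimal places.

10.244

R̄ = (29.9 + 28.3 + 17.6 + 17.1 + 24.8 + 25.0 + 26.3 + 10.6 + 16.2 + 21.4 + 21.4 + 14.5) / 12 = 21.0917
σ̂ = R̄ / d₂ = 21.0917 / 2.059 = 10.2436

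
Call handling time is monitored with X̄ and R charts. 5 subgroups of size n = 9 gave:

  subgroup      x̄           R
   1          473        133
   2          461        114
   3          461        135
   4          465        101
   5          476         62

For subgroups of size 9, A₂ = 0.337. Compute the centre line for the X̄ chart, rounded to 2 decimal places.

X̄̄ = (473 + 461 + 461 + 465 + 476) / 5 = 2336.0000 / 5 = 467.2000
CL = X̄̄ = 467.2000

467.20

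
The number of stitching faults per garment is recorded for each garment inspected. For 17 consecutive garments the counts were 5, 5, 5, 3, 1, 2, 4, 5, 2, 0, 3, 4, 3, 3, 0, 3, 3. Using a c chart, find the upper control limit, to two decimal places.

c̄ = (5 + 5 + 5 + 3 + 1 + 2 + 4 + 5 + 2 + 0 + 3 + 4 + 3 + 3 + 0 + 3 + 3) / 17 = 51 / 17 = 3.0000
UCL = c̄ + 3√c̄ = 3.0000 + 3 × √3.0000 = 3.0000 + 3 × 1.7321 = 8.1962

8.20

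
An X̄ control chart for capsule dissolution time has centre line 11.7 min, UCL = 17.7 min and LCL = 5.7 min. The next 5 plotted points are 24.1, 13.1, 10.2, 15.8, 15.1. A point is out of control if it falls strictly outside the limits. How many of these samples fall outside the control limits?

Compare each point to [5.7, 17.7]: sample 1 = 24.1 > UCL.

1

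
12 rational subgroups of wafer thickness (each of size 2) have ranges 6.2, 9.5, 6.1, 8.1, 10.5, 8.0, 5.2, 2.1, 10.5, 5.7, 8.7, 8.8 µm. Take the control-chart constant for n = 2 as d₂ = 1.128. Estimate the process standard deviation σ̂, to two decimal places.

6.60

R̄ = (6.2 + 9.5 + 6.1 + 8.1 + 10.5 + 8.0 + 5.2 + 2.1 + 10.5 + 5.7 + 8.7 + 8.8) / 12 = 7.4500
σ̂ = R̄ / d₂ = 7.4500 / 1.128 = 6.6046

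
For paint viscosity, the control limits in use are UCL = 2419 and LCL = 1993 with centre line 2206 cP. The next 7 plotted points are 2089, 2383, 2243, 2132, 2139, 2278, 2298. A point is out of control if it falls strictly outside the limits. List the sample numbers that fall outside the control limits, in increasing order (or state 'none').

none

All 7 points lie within [1993, 2419].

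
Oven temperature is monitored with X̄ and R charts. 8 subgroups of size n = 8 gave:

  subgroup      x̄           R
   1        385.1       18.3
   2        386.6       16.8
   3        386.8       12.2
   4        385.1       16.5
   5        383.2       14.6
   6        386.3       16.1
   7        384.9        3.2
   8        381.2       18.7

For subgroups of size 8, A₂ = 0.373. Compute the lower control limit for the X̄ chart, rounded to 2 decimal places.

X̄̄ = (385.1 + 386.6 + 386.8 + 385.1 + 383.2 + 386.3 + 384.9 + 381.2) / 8 = 3079.2000 / 8 = 384.9000
R̄ = (18.3 + 16.8 + 12.2 + 16.5 + 14.6 + 16.1 + 3.2 + 18.7) / 8 = 116.4000 / 8 = 14.5500
LCL = X̄̄ − A₂·R̄ = 384.9000 − 0.373 × 14.5500 = 379.4728

379.47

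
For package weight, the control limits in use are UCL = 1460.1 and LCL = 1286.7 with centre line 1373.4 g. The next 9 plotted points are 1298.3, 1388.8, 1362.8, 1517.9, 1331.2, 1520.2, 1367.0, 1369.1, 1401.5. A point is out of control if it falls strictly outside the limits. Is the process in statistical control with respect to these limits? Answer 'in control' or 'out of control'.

Compare each point to [1286.7, 1460.1]: sample 4 = 1517.9 > UCL; sample 6 = 1520.2 > UCL.

out of control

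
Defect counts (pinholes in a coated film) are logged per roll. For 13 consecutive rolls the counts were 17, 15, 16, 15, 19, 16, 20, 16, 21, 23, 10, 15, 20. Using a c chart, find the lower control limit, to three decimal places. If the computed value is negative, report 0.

c̄ = (17 + 15 + 16 + 15 + 19 + 16 + 20 + 16 + 21 + 23 + 10 + 15 + 20) / 13 = 223 / 13 = 17.1538
LCL = c̄ − 3√c̄ = 17.1538 − 3 × 4.1417 = 4.7287

4.729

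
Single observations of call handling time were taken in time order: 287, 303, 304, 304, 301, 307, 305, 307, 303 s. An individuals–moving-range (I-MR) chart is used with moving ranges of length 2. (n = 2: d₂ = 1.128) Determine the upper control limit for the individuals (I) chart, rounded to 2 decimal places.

X̄ = (287 + 303 + 304 + 304 + 301 + 307 + 305 + 307 + 303) / 9 = 302.3333
Moving ranges: 16, 1, 0, 3, 6, 2, 2, 4; M̄R̄ = 34.0000 / 8 = 4.2500
UCL = X̄ + 3·M̄R̄/d₂ = 302.3333 + 3 × 4.2500 / 1.128 = 313.6365

313.64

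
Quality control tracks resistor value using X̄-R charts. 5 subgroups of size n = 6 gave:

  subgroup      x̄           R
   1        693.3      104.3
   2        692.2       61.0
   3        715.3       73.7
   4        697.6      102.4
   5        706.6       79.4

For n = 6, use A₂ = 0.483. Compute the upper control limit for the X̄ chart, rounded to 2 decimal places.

741.65

X̄̄ = (693.3 + 692.2 + 715.3 + 697.6 + 706.6) / 5 = 3505.0000 / 5 = 701.0000
R̄ = (104.3 + 61.0 + 73.7 + 102.4 + 79.4) / 5 = 420.8000 / 5 = 84.1600
UCL = X̄̄ + A₂·R̄ = 701.0000 + 0.483 × 84.1600 = 741.6493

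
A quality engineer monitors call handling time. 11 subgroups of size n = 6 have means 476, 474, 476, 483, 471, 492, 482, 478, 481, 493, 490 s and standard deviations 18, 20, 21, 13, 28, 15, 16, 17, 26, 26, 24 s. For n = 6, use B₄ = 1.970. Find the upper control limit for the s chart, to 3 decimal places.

s̄ = (18 + 20 + 21 + 13 + 28 + 15 + 16 + 17 + 26 + 26 + 24) / 11 = 20.3636
UCL_s = B₄·s̄ = 1.970 × 20.3636 = 40.1164

40.116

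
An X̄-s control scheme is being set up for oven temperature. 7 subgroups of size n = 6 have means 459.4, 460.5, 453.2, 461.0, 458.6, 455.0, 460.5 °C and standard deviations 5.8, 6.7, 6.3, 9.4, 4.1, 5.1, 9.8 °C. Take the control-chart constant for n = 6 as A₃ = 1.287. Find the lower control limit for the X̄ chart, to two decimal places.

X̄̄ = (459.4 + 460.5 + 453.2 + 461.0 + 458.6 + 455.0 + 460.5) / 7 = 458.3143
s̄ = (5.8 + 6.7 + 6.3 + 9.4 + 4.1 + 5.1 + 9.8) / 7 = 6.7429
LCL = X̄̄ − A₃·s̄ = 458.3143 − 1.287 × 6.7429 = 449.6362

449.64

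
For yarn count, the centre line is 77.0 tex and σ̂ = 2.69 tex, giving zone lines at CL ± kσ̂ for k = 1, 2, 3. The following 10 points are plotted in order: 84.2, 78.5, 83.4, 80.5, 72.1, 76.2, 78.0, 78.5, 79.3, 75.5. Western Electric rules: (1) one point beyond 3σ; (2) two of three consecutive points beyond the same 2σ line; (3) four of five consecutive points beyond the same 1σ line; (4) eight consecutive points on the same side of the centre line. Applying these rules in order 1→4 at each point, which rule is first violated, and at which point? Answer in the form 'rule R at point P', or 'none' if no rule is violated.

rule 2 at point 3

Zone of each point (C = within 1σ̂, B = 1σ̂–2σ̂, A = 2σ̂–3σ̂, * = beyond 3σ̂; sign = side of CL): 1:+A, 2:+C, 3:+A, 4:+B, 5:-B, 6:-C, 7:+C, 8:+C, 9:+C, 10:-C
Rule 2 (two of three consecutive points beyond the same 2σ limit) is satisfied at point 3.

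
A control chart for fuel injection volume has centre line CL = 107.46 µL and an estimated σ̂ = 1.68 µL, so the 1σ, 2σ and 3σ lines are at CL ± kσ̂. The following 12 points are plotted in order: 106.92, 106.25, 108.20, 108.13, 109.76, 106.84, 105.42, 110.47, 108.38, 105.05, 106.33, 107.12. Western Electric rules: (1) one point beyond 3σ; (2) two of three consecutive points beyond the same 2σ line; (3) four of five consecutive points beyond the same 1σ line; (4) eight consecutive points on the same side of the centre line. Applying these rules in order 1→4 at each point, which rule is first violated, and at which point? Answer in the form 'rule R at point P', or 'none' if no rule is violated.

Zone of each point (C = within 1σ̂, B = 1σ̂–2σ̂, A = 2σ̂–3σ̂, * = beyond 3σ̂; sign = side of CL): 1:-C, 2:-C, 3:+C, 4:+C, 5:+B, 6:-C, 7:-B, 8:+B, 9:+C, 10:-B, 11:-C, 12:-C
No rule fires across all 12 points.

none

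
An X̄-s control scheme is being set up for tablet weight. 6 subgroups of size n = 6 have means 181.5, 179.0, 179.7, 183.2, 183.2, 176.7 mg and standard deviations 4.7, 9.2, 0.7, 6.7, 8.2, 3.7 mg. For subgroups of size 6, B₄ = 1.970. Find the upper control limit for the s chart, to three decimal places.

s̄ = (4.7 + 9.2 + 0.7 + 6.7 + 8.2 + 3.7) / 6 = 5.5333
UCL_s = B₄·s̄ = 1.970 × 5.5333 = 10.9007

10.901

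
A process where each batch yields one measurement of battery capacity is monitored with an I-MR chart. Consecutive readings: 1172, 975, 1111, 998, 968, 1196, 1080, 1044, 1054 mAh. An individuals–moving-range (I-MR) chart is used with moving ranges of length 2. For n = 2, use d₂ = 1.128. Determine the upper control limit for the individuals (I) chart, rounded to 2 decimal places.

1354.34

X̄ = (1172 + 975 + 1111 + 998 + 968 + 1196 + 1080 + 1044 + 1054) / 9 = 1066.4444
Moving ranges: 197, 136, 113, 30, 228, 116, 36, 10; M̄R̄ = 866.0000 / 8 = 108.2500
UCL = X̄ + 3·M̄R̄/d₂ = 1066.4444 + 3 × 108.2500 / 1.128 = 1354.3434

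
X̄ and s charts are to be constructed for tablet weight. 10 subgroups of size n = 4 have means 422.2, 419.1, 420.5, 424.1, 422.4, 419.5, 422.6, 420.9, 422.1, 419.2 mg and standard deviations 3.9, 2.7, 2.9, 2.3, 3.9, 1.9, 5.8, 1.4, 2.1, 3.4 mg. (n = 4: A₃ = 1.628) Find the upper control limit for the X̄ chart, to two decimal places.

X̄̄ = (422.2 + 419.1 + 420.5 + 424.1 + 422.4 + 419.5 + 422.6 + 420.9 + 422.1 + 419.2) / 10 = 421.2600
s̄ = (3.9 + 2.7 + 2.9 + 2.3 + 3.9 + 1.9 + 5.8 + 1.4 + 2.1 + 3.4) / 10 = 3.0300
UCL = X̄̄ + A₃·s̄ = 421.2600 + 1.628 × 3.0300 = 426.1928

426.19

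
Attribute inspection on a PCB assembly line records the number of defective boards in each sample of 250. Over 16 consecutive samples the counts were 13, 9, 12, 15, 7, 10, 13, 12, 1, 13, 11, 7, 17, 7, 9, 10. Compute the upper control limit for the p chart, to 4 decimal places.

p̄ = Σdᵢ / (k·n) = 166 / (16 × 250) = 0.04150
UCL = p̄ + 3·√(p̄(1−p̄)/n) = 0.04150 + 3 × √(0.04150×0.95850/250) = 0.04150 + 3 × 0.01261 = 0.07934

0.0793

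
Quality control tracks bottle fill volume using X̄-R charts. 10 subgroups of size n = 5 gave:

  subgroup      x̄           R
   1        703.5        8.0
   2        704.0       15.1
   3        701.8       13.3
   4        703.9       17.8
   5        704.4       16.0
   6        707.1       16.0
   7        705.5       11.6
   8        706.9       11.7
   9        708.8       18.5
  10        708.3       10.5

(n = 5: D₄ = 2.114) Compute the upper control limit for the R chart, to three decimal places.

29.279

R̄ = (8.0 + 15.1 + 13.3 + 17.8 + 16.0 + 16.0 + 11.6 + 11.7 + 18.5 + 10.5) / 10 = 138.5000 / 10 = 13.8500
UCL_R = D₄·R̄ = 2.114 × 13.8500 = 29.2789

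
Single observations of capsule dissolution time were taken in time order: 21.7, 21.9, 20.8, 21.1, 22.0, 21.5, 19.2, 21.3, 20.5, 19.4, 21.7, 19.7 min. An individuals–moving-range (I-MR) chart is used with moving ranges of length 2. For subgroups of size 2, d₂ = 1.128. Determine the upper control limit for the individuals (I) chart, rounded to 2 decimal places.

X̄ = (21.7 + 21.9 + 20.8 + 21.1 + 22.0 + 21.5 + 19.2 + 21.3 + 20.5 + 19.4 + 21.7 + 19.7) / 12 = 20.9000
Moving ranges: 0.2, 1.1, 0.3, 0.9, 0.5, 2.3, 2.1, 0.8, 1.1, 2.3, 2.0; M̄R̄ = 13.6000 / 11 = 1.2364
UCL = X̄ + 3·M̄R̄/d₂ = 20.9000 + 3 × 1.2364 / 1.128 = 24.1882

24.19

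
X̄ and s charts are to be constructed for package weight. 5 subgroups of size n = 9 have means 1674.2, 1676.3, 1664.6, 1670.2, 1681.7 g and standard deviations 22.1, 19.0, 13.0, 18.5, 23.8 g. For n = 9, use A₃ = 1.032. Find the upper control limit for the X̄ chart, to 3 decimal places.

X̄̄ = (1674.2 + 1676.3 + 1664.6 + 1670.2 + 1681.7) / 5 = 1673.4000
s̄ = (22.1 + 19.0 + 13.0 + 18.5 + 23.8) / 5 = 19.2800
UCL = X̄̄ + A₃·s̄ = 1673.4000 + 1.032 × 19.2800 = 1693.2970

1693.297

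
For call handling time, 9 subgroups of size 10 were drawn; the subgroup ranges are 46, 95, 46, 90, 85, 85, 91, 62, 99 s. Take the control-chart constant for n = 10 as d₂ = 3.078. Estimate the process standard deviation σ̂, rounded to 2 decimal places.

25.23

R̄ = (46 + 95 + 46 + 90 + 85 + 85 + 91 + 62 + 99) / 9 = 77.6667
σ̂ = R̄ / d₂ = 77.6667 / 3.078 = 25.2328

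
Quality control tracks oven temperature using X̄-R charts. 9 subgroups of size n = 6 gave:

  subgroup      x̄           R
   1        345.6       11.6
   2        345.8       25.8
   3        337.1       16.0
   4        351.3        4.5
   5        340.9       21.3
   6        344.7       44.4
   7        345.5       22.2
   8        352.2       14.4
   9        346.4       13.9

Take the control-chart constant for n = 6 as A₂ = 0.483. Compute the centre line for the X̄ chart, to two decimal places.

X̄̄ = (345.6 + 345.8 + 337.1 + 351.3 + 340.9 + 344.7 + 345.5 + 352.2 + 346.4) / 9 = 3109.5000 / 9 = 345.5000
CL = X̄̄ = 345.5000

345.50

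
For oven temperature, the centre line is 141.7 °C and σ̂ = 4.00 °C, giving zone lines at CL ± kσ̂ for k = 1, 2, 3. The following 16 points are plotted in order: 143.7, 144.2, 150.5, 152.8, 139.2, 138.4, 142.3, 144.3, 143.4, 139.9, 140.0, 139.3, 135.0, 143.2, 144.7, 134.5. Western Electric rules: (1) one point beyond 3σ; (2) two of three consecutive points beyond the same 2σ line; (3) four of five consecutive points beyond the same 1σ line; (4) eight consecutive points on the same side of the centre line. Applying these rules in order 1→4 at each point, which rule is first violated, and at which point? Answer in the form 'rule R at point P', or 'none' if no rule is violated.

Zone of each point (C = within 1σ̂, B = 1σ̂–2σ̂, A = 2σ̂–3σ̂, * = beyond 3σ̂; sign = side of CL): 1:+C, 2:+C, 3:+A, 4:+A, 5:-C, 6:-C, 7:+C, 8:+C, 9:+C, 10:-C, 11:-C, 12:-C, 13:-B, 14:+C, 15:+C, 16:-B
Rule 2 (two of three consecutive points beyond the same 2σ limit) is satisfied at point 4.

rule 2 at point 4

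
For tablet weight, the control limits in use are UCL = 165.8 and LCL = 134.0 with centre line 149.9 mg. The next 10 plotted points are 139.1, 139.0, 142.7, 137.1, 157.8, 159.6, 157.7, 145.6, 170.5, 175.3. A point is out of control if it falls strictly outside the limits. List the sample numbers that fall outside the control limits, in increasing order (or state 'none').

9, 10

Compare each point to [134.0, 165.8]: sample 9 = 170.5 > UCL; sample 10 = 175.3 > UCL.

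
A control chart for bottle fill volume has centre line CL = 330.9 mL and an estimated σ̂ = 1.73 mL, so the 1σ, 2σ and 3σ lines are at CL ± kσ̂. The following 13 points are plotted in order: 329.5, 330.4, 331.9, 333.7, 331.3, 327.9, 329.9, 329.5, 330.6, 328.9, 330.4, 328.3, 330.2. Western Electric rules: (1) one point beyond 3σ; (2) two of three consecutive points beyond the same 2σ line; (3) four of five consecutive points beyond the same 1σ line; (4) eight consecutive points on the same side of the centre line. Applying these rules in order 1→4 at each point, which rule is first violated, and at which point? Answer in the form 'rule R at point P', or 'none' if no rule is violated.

rule 4 at point 13

Zone of each point (C = within 1σ̂, B = 1σ̂–2σ̂, A = 2σ̂–3σ̂, * = beyond 3σ̂; sign = side of CL): 1:-C, 2:-C, 3:+C, 4:+B, 5:+C, 6:-B, 7:-C, 8:-C, 9:-C, 10:-B, 11:-C, 12:-B, 13:-C
Rule 4 (eight consecutive points on the same side of the centre line) is satisfied at point 13.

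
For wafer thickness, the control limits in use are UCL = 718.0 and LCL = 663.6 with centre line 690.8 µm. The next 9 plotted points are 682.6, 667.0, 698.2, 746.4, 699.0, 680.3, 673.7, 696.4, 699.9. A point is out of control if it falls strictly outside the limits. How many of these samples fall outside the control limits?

1

Compare each point to [663.6, 718.0]: sample 4 = 746.4 > UCL.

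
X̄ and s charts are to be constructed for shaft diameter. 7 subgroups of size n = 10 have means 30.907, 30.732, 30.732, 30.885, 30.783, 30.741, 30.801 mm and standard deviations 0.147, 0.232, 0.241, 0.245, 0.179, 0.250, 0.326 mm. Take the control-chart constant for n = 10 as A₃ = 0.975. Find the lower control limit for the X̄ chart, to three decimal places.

30.572

X̄̄ = (30.907 + 30.732 + 30.732 + 30.885 + 30.783 + 30.741 + 30.801) / 7 = 30.7973
s̄ = (0.147 + 0.232 + 0.241 + 0.245 + 0.179 + 0.250 + 0.326) / 7 = 0.2314
LCL = X̄̄ − A₃·s̄ = 30.7973 − 0.975 × 0.2314 = 30.5716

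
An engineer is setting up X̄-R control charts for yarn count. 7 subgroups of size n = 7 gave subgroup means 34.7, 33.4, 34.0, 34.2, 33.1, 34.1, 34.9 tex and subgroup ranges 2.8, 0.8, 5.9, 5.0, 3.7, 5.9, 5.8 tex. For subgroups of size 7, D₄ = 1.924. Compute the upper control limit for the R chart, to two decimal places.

8.22

R̄ = (2.8 + 0.8 + 5.9 + 5.0 + 3.7 + 5.9 + 5.8) / 7 = 29.9000 / 7 = 4.2714
UCL_R = D₄·R̄ = 1.924 × 4.2714 = 8.2182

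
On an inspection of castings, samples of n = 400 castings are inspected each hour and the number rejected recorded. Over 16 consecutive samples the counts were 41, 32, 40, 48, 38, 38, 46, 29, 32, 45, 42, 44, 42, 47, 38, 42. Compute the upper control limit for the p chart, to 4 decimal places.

0.1457

p̄ = Σdᵢ / (k·n) = 644 / (16 × 400) = 0.10063
UCL = p̄ + 3·√(p̄(1−p̄)/n) = 0.10063 + 3 × √(0.10063×0.89938/400) = 0.10063 + 3 × 0.01504 = 0.14575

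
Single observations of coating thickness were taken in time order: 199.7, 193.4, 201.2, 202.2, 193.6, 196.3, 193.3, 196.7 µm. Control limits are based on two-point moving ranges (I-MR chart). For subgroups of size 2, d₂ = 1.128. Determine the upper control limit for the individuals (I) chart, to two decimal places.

X̄ = (199.7 + 193.4 + 201.2 + 202.2 + 193.6 + 196.3 + 193.3 + 196.7) / 8 = 197.0500
Moving ranges: 6.3, 7.8, 1.0, 8.6, 2.7, 3.0, 3.4; M̄R̄ = 32.8000 / 7 = 4.6857
UCL = X̄ + 3·M̄R̄/d₂ = 197.0500 + 3 × 4.6857 / 1.128 = 209.5120

209.51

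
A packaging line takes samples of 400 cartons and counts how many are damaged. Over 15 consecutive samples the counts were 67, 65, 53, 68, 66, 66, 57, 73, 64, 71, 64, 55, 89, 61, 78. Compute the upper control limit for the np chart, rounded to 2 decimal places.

88.80

p̄ = Σdᵢ / (k·n) = 997 / (15 × 400) = 0.16617
UCL = np̄ + 3·√(np̄(1−p̄)) = 66.4667 + 3 × √(66.4667×0.83383) = 66.4667 + 3 × 7.4446 = 88.8005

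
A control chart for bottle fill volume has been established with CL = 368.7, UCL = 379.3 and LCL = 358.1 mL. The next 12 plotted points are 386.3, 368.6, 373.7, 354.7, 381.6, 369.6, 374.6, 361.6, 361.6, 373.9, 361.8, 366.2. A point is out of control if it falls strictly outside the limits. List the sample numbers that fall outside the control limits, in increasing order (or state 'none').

Compare each point to [358.1, 379.3]: sample 1 = 386.3 > UCL; sample 4 = 354.7 < LCL; sample 5 = 381.6 > UCL.

1, 4, 5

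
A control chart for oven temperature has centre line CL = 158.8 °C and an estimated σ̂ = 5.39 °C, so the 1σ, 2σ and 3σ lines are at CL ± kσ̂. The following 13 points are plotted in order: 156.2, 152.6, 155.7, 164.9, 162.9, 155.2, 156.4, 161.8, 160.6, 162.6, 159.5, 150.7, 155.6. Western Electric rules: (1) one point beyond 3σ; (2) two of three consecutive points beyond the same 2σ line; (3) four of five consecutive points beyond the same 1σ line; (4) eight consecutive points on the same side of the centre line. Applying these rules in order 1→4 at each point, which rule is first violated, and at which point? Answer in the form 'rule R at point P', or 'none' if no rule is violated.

none

Zone of each point (C = within 1σ̂, B = 1σ̂–2σ̂, A = 2σ̂–3σ̂, * = beyond 3σ̂; sign = side of CL): 1:-C, 2:-B, 3:-C, 4:+B, 5:+C, 6:-C, 7:-C, 8:+C, 9:+C, 10:+C, 11:+C, 12:-B, 13:-C
No rule fires across all 13 points.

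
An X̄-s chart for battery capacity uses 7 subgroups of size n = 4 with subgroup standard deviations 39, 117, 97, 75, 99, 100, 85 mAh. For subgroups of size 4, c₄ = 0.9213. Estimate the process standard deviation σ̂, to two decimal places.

94.90

s̄ = (39 + 117 + 97 + 75 + 99 + 100 + 85) / 7 = 87.4286
σ̂ = s̄ / c₄ = 87.4286 / 0.9213 = 94.8970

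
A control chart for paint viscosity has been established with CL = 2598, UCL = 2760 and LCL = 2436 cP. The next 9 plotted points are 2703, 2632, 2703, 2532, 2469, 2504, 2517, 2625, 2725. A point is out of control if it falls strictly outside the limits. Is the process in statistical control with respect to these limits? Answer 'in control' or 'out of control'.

All 9 points lie within [2436, 2760].

in control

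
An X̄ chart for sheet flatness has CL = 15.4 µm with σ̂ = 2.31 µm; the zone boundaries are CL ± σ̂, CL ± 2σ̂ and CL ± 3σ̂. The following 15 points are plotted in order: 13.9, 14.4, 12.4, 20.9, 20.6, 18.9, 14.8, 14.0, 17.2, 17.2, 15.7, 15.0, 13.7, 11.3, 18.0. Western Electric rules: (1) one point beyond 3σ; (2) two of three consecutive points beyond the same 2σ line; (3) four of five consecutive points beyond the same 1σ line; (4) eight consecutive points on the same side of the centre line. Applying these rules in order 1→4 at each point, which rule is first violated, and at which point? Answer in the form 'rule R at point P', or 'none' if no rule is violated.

rule 2 at point 5

Zone of each point (C = within 1σ̂, B = 1σ̂–2σ̂, A = 2σ̂–3σ̂, * = beyond 3σ̂; sign = side of CL): 1:-C, 2:-C, 3:-B, 4:+A, 5:+A, 6:+B, 7:-C, 8:-C, 9:+C, 10:+C, 11:+C, 12:-C, 13:-C, 14:-B, 15:+B
Rule 2 (two of three consecutive points beyond the same 2σ limit) is satisfied at point 5.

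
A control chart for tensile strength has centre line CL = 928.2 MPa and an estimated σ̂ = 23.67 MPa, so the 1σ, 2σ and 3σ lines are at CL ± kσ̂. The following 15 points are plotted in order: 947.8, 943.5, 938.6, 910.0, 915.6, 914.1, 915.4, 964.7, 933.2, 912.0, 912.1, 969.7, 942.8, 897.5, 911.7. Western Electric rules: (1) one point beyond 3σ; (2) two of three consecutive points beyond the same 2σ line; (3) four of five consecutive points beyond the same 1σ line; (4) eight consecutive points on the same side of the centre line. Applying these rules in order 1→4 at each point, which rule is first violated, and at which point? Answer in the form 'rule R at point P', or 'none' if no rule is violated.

none

Zone of each point (C = within 1σ̂, B = 1σ̂–2σ̂, A = 2σ̂–3σ̂, * = beyond 3σ̂; sign = side of CL): 1:+C, 2:+C, 3:+C, 4:-C, 5:-C, 6:-C, 7:-C, 8:+B, 9:+C, 10:-C, 11:-C, 12:+B, 13:+C, 14:-B, 15:-C
No rule fires across all 15 points.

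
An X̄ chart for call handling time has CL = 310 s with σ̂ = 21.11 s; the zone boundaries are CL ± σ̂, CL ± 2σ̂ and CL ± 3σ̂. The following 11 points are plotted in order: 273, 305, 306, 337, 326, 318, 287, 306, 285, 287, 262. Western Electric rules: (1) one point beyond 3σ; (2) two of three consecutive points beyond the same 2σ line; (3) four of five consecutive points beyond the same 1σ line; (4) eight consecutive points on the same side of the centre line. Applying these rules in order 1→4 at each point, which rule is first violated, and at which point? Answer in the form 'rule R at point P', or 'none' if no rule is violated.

Zone of each point (C = within 1σ̂, B = 1σ̂–2σ̂, A = 2σ̂–3σ̂, * = beyond 3σ̂; sign = side of CL): 1:-B, 2:-C, 3:-C, 4:+B, 5:+C, 6:+C, 7:-B, 8:-C, 9:-B, 10:-B, 11:-A
Rule 3 (four of five consecutive points beyond the same 1σ limit) is satisfied at point 11.

rule 3 at point 11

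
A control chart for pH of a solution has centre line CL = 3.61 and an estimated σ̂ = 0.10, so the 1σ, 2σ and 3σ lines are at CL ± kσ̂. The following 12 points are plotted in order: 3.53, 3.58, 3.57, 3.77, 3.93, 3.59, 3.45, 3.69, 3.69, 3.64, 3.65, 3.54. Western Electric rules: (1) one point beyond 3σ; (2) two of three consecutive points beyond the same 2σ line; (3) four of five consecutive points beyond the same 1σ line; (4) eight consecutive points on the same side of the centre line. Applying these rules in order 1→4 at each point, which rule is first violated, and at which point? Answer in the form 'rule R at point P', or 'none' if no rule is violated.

rule 1 at point 5

Zone of each point (C = within 1σ̂, B = 1σ̂–2σ̂, A = 2σ̂–3σ̂, * = beyond 3σ̂; sign = side of CL): 1:-C, 2:-C, 3:-C, 4:+B, 5:+*, 6:-C, 7:-B, 8:+C, 9:+C, 10:+C, 11:+C, 12:-C
Rule 1 (one point beyond the 3σ limits) is satisfied at point 5.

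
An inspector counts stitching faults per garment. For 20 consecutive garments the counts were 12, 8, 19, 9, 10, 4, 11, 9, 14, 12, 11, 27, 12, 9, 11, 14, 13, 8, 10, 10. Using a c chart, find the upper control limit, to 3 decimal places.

21.890

c̄ = (12 + 8 + 19 + 9 + 10 + 4 + 11 + 9 + 14 + 12 + 11 + 27 + 12 + 9 + 11 + 14 + 13 + 8 + 10 + 10) / 20 = 233 / 20 = 11.6500
UCL = c̄ + 3√c̄ = 11.6500 + 3 × √11.6500 = 11.6500 + 3 × 3.4132 = 21.8896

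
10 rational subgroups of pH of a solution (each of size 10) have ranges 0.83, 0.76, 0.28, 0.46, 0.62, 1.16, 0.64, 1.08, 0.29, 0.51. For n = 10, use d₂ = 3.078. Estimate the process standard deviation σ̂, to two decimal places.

0.22

R̄ = (0.83 + 0.76 + 0.28 + 0.46 + 0.62 + 1.16 + 0.64 + 1.08 + 0.29 + 0.51) / 10 = 0.6630
σ̂ = R̄ / d₂ = 0.6630 / 3.078 = 0.2154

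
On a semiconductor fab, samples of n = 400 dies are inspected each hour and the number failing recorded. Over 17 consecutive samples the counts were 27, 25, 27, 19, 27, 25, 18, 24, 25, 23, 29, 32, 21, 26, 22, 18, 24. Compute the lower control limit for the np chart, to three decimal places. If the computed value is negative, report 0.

9.921

p̄ = Σdᵢ / (k·n) = 412 / (17 × 400) = 0.06059
LCL = np̄ − 3·√(np̄(1−p̄)) = 24.2353 − 3 × 4.7715 = 9.9209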